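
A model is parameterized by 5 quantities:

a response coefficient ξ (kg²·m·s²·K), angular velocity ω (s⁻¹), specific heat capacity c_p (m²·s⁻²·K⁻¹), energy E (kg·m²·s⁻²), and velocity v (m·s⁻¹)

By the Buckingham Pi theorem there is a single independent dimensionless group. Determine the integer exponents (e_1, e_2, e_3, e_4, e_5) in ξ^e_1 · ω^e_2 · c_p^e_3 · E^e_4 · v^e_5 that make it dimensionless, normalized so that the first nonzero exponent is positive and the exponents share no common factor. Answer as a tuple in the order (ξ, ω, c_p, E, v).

(1, 3, 1, -2, 1)

M: e_1·(2) + e_2·(0) + e_3·(0) + e_4·(1) + e_5·(0) = 0
L: e_1·(1) + e_2·(0) + e_3·(2) + e_4·(2) + e_5·(1) = 0
T: e_1·(2) + e_2·(-1) + e_3·(-2) + e_4·(-2) + e_5·(-1) = 0
Θ: e_1·(1) + e_2·(0) + e_3·(-1) + e_4·(0) + e_5·(0) = 0
Solving this homogeneous linear system for the smallest-integer solution (first nonzero entry positive) gives (1, 3, 1, -2, 1).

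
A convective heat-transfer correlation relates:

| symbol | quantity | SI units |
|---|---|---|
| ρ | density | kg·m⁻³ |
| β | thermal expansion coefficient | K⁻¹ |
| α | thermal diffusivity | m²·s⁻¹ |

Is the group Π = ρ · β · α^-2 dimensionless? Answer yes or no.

Sum the exponent of each base dimension across the product:
  M: [ρ]_M + [β]_M − 2·[α]_M = (1) + (0) − 2·(0) = 1
  L: [ρ]_L + [β]_L − 2·[α]_L = (-3) + (0) − 2·(2) = -7
  T: [ρ]_T + [β]_T − 2·[α]_T = (0) + (0) − 2·(-1) = 2
  Θ: [ρ]_Θ + [β]_Θ − 2·[α]_Θ = (0) + (-1) − 2·(0) = -1
Net dimensions [M L⁻⁷ T² Θ⁻¹] ≠ [1] — not dimensionless.

no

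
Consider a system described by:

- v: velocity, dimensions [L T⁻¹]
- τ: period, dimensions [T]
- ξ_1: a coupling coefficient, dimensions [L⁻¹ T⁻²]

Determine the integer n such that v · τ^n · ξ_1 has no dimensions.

Balance the T exponent: (1)·n from τ, plus (-1) + (-2) = -3 from the rest, must sum to zero.
n − 3 = 0, so n = 3.

3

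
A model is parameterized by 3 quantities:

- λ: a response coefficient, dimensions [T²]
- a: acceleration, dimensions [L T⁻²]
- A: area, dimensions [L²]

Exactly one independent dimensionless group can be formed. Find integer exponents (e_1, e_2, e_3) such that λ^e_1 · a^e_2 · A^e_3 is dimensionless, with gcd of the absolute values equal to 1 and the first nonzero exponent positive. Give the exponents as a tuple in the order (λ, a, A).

L: e_1·(0) + e_2·(1) + e_3·(2) = 0
T: e_1·(2) + e_2·(-2) + e_3·(0) = 0
Solving this homogeneous linear system for the smallest-integer solution (first nonzero entry positive) gives (2, 2, -1).

(2, 2, -1)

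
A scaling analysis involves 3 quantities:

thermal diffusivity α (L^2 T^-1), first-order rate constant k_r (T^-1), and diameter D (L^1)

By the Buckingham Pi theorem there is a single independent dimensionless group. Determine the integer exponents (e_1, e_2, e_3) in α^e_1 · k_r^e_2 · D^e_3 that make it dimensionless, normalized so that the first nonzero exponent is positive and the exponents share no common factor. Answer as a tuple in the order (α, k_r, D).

(1, -1, -2)

L: e_1·(2) + e_2·(0) + e_3·(1) = 0
T: e_1·(-1) + e_2·(-1) + e_3·(0) = 0
Solving this homogeneous linear system for the smallest-integer solution (first nonzero entry positive) gives (1, -1, -2).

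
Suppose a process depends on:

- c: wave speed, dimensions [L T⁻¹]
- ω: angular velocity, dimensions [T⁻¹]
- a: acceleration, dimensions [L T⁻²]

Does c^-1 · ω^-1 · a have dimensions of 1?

Sum the exponent of each base dimension across the product:
  M: −[c]_M − [ω]_M + [a]_M = −(0) − (0) + (0) = 0
  L: −[c]_L − [ω]_L + [a]_L = −(1) − (0) + (1) = 0
  T: −[c]_T − [ω]_T + [a]_T = −(-1) − (-1) + (-2) = 0
All base exponents vanish — dimensionless.

yes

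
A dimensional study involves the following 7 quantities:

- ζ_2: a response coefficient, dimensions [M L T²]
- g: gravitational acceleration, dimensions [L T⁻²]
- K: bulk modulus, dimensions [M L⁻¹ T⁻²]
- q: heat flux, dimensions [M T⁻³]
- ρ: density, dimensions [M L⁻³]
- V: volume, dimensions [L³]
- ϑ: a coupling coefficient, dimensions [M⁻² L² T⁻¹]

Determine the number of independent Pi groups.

4

There are 7 variables and 3 base dimensions (M, L, T).
The dimension matrix has rank 3.
Independent dimensionless groups: 7 − 3 = 4.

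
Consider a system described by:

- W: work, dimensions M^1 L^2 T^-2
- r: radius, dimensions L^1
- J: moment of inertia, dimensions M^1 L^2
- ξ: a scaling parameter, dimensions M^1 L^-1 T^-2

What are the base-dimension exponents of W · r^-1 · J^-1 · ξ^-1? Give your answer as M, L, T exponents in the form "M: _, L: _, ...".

M: -1, L: 0, T: 0

Collect each base-dimension exponent across the product:
  M: (1) − (0) − (1) − (1) = -1
  L: (2) − (1) − (2) − (-1) = 0
  T: (-2) − (0) − (0) − (-2) = 0
So the dimensions are [M⁻¹].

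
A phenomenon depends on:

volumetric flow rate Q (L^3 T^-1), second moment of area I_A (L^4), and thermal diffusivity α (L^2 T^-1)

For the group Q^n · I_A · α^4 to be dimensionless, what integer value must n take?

Balance the L exponent: (3)·n from Q, plus (4) + 4·(2) = 12 from the rest, must sum to zero.
3n + 12 = 0, so n = -4.

-4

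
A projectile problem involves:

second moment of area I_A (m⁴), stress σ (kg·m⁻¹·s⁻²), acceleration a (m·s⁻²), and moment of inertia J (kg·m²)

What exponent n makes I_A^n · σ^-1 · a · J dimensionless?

-1

Balance the L exponent: (4)·n from I_A, plus −(-1) + (1) + (2) = 4 from the rest, must sum to zero.
4n + 4 = 0, so n = -1.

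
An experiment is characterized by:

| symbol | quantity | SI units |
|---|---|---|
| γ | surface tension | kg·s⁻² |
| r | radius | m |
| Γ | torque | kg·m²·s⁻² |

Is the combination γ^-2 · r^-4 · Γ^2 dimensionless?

yes

Sum the exponent of each base dimension across the product:
  M: −2·[γ]_M − 4·[r]_M + 2·[Γ]_M = −2·(1) − 4·(0) + 2·(1) = 0
  L: −2·[γ]_L − 4·[r]_L + 2·[Γ]_L = −2·(0) − 4·(1) + 2·(2) = 0
  T: −2·[γ]_T − 4·[r]_T + 2·[Γ]_T = −2·(-2) − 4·(0) + 2·(-2) = 0
  Θ: −2·[γ]_Θ − 4·[r]_Θ + 2·[Γ]_Θ = −2·(0) − 4·(0) + 2·(0) = 0
All base exponents vanish — dimensionless.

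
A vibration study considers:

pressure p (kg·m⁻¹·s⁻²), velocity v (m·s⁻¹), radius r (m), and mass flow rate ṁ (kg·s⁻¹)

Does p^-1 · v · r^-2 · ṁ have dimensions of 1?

Sum the exponent of each base dimension across the product:
  M: −[p]_M + [v]_M − 2·[r]_M + [ṁ]_M = −(1) + (0) − 2·(0) + (1) = 0
  L: −[p]_L + [v]_L − 2·[r]_L + [ṁ]_L = −(-1) + (1) − 2·(1) + (0) = 0
  T: −[p]_T + [v]_T − 2·[r]_T + [ṁ]_T = −(-2) + (-1) − 2·(0) + (-1) = 0
All base exponents vanish — dimensionless.

yes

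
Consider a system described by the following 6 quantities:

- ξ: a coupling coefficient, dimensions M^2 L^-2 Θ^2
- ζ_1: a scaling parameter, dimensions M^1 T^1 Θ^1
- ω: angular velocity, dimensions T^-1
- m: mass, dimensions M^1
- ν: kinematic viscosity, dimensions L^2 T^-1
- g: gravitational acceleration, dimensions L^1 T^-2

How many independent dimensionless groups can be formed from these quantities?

2

There are 6 variables and 4 base dimensions (M, L, T, Θ).
The dimension matrix has rank 4.
Independent dimensionless groups: 6 − 4 = 2.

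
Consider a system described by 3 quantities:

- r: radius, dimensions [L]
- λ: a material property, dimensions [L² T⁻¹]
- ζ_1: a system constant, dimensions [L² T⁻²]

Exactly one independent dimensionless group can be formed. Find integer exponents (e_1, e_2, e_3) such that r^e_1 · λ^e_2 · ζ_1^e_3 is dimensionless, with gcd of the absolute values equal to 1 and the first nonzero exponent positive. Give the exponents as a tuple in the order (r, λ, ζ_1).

L: e_1·(1) + e_2·(2) + e_3·(2) = 0
T: e_1·(0) + e_2·(-1) + e_3·(-2) = 0
Solving this homogeneous linear system for the smallest-integer solution (first nonzero entry positive) gives (2, -2, 1).

(2, -2, 1)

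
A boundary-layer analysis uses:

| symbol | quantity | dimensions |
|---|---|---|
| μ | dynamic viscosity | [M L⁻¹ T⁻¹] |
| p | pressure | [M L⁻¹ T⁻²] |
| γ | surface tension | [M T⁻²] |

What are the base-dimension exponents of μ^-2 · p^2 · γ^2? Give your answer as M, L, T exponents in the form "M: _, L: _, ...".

M: 2, L: 0, T: -6

Collect each base-dimension exponent across the product:
  M: −2·(1) + 2·(1) + 2·(1) = 2
  L: −2·(-1) + 2·(-1) + 2·(0) = 0
  T: −2·(-1) + 2·(-2) + 2·(-2) = -6
So the dimensions are [M² T⁻⁶].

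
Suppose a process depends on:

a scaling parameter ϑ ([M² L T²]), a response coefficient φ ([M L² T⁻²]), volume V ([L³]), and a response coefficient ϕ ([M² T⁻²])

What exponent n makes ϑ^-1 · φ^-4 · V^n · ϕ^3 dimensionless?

Balance the L exponent: (3)·n from V, plus −(1) − 4·(2) + 3·(0) = -9 from the rest, must sum to zero.
3n − 9 = 0, so n = 3.

3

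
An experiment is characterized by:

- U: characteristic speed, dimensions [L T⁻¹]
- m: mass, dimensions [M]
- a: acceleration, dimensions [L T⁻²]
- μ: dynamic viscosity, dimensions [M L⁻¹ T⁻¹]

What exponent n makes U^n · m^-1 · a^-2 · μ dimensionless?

Balance the L exponent: (1)·n from U, plus −(0) − 2·(1) + (-1) = -3 from the rest, must sum to zero.
n − 3 = 0, so n = 3.

3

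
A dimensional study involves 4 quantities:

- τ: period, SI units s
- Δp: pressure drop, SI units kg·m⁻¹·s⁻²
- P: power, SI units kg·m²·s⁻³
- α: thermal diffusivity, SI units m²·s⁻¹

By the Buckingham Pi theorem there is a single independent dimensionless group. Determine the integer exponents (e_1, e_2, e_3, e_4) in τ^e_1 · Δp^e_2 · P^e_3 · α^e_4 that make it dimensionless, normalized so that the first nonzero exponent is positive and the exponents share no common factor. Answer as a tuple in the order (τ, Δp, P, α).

(1, 2, -2, 3)

M: e_1·(0) + e_2·(1) + e_3·(1) + e_4·(0) = 0
L: e_1·(0) + e_2·(-1) + e_3·(2) + e_4·(2) = 0
T: e_1·(1) + e_2·(-2) + e_3·(-3) + e_4·(-1) = 0
Solving this homogeneous linear system for the smallest-integer solution (first nonzero entry positive) gives (1, 2, -2, 3).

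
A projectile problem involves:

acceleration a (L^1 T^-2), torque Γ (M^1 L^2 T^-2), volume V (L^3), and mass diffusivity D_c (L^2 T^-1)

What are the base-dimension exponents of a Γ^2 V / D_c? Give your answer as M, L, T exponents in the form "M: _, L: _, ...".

M: 2, L: 6, T: -5

Collect each base-dimension exponent across the product:
  M: (0) + 2·(1) + (0) − (0) = 2
  L: (1) + 2·(2) + (3) − (2) = 6
  T: (-2) + 2·(-2) + (0) − (-1) = -5
So the dimensions are [M² L⁶ T⁻⁵].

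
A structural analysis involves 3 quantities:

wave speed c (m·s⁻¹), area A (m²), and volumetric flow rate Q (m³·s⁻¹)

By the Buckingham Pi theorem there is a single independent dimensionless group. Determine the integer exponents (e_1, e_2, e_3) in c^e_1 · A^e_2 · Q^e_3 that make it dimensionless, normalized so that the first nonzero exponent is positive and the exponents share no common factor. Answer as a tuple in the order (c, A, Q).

L: e_1·(1) + e_2·(2) + e_3·(3) = 0
T: e_1·(-1) + e_2·(0) + e_3·(-1) = 0
Solving this homogeneous linear system for the smallest-integer solution (first nonzero entry positive) gives (1, 1, -1).

(1, 1, -1)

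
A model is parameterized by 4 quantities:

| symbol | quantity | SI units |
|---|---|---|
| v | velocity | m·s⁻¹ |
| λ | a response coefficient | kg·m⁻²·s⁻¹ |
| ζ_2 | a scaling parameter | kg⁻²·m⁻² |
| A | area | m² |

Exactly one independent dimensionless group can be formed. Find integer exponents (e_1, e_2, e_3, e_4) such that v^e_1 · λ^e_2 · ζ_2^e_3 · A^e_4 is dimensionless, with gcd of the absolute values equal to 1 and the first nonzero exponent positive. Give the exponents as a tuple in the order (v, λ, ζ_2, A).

(2, -2, -1, -4)

M: e_1·(0) + e_2·(1) + e_3·(-2) + e_4·(0) = 0
L: e_1·(1) + e_2·(-2) + e_3·(-2) + e_4·(2) = 0
T: e_1·(-1) + e_2·(-1) + e_3·(0) + e_4·(0) = 0
Solving this homogeneous linear system for the smallest-integer solution (first nonzero entry positive) gives (2, -2, -1, -4).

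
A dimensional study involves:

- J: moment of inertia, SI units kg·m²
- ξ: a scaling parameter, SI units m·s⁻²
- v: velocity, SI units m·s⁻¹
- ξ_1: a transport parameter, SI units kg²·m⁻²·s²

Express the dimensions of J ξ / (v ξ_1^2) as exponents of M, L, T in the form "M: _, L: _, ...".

Collect each base-dimension exponent across the product:
  M: (1) + (0) − (0) − 2·(2) = -3
  L: (2) + (1) − (1) − 2·(-2) = 6
  T: (0) + (-2) − (-1) − 2·(2) = -5
So the dimensions are [M⁻³ L⁶ T⁻⁵].

M: -3, L: 6, T: -5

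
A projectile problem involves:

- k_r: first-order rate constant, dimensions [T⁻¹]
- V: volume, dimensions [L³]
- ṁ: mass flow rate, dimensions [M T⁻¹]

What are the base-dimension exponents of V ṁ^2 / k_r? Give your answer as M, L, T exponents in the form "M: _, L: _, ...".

M: 2, L: 3, T: -1

Collect each base-dimension exponent across the product:
  M: −(0) + (0) + 2·(1) = 2
  L: −(0) + (3) + 2·(0) = 3
  T: −(-1) + (0) + 2·(-1) = -1
So the dimensions are [M² L³ T⁻¹].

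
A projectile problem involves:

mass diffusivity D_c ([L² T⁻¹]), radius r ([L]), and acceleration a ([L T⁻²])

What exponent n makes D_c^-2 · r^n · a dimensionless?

Balance the L exponent: (1)·n from r, plus −2·(2) + (1) = -3 from the rest, must sum to zero.
n − 3 = 0, so n = 3.

3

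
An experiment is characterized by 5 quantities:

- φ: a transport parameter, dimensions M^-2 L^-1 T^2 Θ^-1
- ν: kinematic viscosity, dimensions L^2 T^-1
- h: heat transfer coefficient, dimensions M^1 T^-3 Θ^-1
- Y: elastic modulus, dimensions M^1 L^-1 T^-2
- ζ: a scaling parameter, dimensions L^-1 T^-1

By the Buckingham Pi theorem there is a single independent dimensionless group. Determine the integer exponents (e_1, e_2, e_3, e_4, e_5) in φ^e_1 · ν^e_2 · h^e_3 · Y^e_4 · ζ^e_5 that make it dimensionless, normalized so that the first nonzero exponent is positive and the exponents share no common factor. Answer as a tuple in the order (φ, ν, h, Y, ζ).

M: e_1·(-2) + e_2·(0) + e_3·(1) + e_4·(1) + e_5·(0) = 0
L: e_1·(-1) + e_2·(2) + e_3·(0) + e_4·(-1) + e_5·(-1) = 0
T: e_1·(2) + e_2·(-1) + e_3·(-3) + e_4·(-2) + e_5·(-1) = 0
Θ: e_1·(-1) + e_2·(0) + e_3·(-1) + e_4·(0) + e_5·(0) = 0
Solving this homogeneous linear system for the smallest-integer solution (first nonzero entry positive) gives (1, 1, -1, 3, -2).

(1, 1, -1, 3, -2)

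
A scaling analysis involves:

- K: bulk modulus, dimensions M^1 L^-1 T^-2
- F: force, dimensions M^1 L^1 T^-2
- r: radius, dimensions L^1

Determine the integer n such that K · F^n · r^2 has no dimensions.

-1

Balance the M exponent: (1)·n from F, plus (1) + 2·(0) = 1 from the rest, must sum to zero.
n + 1 = 0, so n = -1.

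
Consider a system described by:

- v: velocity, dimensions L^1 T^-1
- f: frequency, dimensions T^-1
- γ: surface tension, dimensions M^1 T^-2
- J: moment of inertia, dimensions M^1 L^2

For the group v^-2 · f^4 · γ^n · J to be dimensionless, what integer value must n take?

-1

Balance the M exponent: (1)·n from γ, plus −2·(0) + 4·(0) + (1) = 1 from the rest, must sum to zero.
n + 1 = 0, so n = -1.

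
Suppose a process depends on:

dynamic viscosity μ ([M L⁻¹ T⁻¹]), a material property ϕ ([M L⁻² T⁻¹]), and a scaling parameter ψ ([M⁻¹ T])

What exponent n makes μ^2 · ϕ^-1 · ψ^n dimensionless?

1

Balance the M exponent: (-1)·n from ψ, plus 2·(1) − (1) = 1 from the rest, must sum to zero.
−n + 1 = 0, so n = 1.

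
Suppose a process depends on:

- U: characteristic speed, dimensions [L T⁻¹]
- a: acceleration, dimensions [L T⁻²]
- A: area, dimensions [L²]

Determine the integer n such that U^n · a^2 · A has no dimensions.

-4

Balance the L exponent: (1)·n from U, plus 2·(1) + (2) = 4 from the rest, must sum to zero.
n + 4 = 0, so n = -4.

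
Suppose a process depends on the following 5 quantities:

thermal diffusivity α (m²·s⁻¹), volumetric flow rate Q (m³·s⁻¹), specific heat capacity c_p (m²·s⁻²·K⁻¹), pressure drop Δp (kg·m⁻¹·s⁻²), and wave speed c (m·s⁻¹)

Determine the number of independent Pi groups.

There are 5 variables and 4 base dimensions (M, L, T, Θ).
The dimension matrix has rank 4.
Independent dimensionless groups: 5 − 4 = 1.

1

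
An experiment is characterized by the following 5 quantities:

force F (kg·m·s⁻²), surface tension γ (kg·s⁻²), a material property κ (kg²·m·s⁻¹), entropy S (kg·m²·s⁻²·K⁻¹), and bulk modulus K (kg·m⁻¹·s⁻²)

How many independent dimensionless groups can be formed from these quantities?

There are 5 variables and 4 base dimensions (M, L, T, Θ).
The dimension matrix has rank 4.
Independent dimensionless groups: 5 − 4 = 1.

1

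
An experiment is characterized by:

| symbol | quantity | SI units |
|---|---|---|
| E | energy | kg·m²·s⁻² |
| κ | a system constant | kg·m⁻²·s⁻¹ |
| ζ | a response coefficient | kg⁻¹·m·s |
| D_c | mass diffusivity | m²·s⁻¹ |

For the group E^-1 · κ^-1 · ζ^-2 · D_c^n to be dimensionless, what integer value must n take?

Balance the L exponent: (2)·n from D_c, plus −(2) − (-2) − 2·(1) = -2 from the rest, must sum to zero.
2n − 2 = 0, so n = 1.

1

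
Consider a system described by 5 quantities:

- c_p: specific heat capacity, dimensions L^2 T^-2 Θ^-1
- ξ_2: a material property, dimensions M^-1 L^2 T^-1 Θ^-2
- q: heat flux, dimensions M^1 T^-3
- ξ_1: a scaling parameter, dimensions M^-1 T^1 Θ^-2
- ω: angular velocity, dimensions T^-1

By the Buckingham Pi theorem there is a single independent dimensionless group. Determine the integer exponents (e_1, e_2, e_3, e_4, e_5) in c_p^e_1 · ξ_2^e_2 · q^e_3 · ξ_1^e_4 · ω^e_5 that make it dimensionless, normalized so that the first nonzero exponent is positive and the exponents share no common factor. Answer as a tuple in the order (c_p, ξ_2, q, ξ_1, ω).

M: e_1·(0) + e_2·(-1) + e_3·(1) + e_4·(-1) + e_5·(0) = 0
L: e_1·(2) + e_2·(2) + e_3·(0) + e_4·(0) + e_5·(0) = 0
T: e_1·(-2) + e_2·(-1) + e_3·(-3) + e_4·(1) + e_5·(-1) = 0
Θ: e_1·(-1) + e_2·(-2) + e_3·(0) + e_4·(-2) + e_5·(0) = 0
Solving this homogeneous linear system for the smallest-integer solution (first nonzero entry positive) gives (2, -2, -1, 1, 2).

(2, -2, -1, 1, 2)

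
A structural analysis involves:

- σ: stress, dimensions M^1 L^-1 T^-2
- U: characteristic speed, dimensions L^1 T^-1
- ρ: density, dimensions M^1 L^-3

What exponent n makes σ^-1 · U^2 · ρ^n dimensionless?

Balance the M exponent: (1)·n from ρ, plus −(1) + 2·(0) = -1 from the rest, must sum to zero.
n − 1 = 0, so n = 1.

1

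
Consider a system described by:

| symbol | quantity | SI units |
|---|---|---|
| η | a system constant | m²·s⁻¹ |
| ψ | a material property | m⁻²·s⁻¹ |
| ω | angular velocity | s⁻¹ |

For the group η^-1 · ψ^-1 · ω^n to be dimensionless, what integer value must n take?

2

Balance the T exponent: (-1)·n from ω, plus −(-1) − (-1) = 2 from the rest, must sum to zero.
−n + 2 = 0, so n = 2.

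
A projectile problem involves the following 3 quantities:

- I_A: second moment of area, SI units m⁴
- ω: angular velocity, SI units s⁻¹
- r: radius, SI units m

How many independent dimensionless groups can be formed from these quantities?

1

There are 3 variables and 2 base dimensions (L, T).
The dimension matrix has rank 2.
Independent dimensionless groups: 3 − 2 = 1.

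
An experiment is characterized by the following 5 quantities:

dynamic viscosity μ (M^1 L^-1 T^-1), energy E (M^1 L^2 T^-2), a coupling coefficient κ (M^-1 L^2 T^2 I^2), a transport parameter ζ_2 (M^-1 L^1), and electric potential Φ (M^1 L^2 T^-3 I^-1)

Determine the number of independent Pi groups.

1

There are 5 variables and 4 base dimensions (M, L, T, I).
The dimension matrix has rank 4.
Independent dimensionless groups: 5 − 4 = 1.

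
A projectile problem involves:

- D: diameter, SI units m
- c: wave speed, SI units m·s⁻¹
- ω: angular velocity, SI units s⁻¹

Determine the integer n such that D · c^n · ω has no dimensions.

-1

Balance the L exponent: (1)·n from c, plus (1) + (0) = 1 from the rest, must sum to zero.
n + 1 = 0, so n = -1.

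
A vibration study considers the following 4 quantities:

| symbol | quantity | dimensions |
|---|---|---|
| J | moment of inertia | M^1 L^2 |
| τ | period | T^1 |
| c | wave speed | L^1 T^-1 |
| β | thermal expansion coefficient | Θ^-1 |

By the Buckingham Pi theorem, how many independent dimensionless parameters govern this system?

There are 4 variables and 4 base dimensions (M, L, T, Θ).
The dimension matrix has rank 4.
Independent dimensionless groups: 4 − 4 = 0.

0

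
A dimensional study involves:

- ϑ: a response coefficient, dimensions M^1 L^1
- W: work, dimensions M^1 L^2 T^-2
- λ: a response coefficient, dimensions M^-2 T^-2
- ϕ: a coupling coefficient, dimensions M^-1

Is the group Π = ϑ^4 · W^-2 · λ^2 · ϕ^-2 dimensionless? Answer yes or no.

Sum the exponent of each base dimension across the product:
  M: 4·[ϑ]_M − 2·[W]_M + 2·[λ]_M − 2·[ϕ]_M = 4·(1) − 2·(1) + 2·(-2) − 2·(-1) = 0
  L: 4·[ϑ]_L − 2·[W]_L + 2·[λ]_L − 2·[ϕ]_L = 4·(1) − 2·(2) + 2·(0) − 2·(0) = 0
  T: 4·[ϑ]_T − 2·[W]_T + 2·[λ]_T − 2·[ϕ]_T = 4·(0) − 2·(-2) + 2·(-2) − 2·(0) = 0
All base exponents vanish — dimensionless.

yes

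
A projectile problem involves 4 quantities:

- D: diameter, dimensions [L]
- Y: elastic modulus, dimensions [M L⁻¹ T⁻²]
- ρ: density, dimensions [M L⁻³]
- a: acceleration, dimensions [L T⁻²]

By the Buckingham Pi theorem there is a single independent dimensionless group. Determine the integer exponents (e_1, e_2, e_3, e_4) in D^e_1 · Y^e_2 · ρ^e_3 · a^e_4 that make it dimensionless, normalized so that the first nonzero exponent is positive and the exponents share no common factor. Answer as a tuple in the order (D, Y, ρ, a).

M: e_1·(0) + e_2·(1) + e_3·(1) + e_4·(0) = 0
L: e_1·(1) + e_2·(-1) + e_3·(-3) + e_4·(1) = 0
T: e_1·(0) + e_2·(-2) + e_3·(0) + e_4·(-2) = 0
Solving this homogeneous linear system for the smallest-integer solution (first nonzero entry positive) gives (1, -1, 1, 1).

(1, -1, 1, 1)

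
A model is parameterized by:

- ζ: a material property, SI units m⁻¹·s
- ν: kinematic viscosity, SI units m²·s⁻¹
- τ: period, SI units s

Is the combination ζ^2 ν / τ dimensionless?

yes

Sum the exponent of each base dimension across the product:
  L: 2·[ζ]_L + [ν]_L − [τ]_L = 2·(-1) + (2) − (0) = 0
  T: 2·[ζ]_T + [ν]_T − [τ]_T = 2·(1) + (-1) − (1) = 0
All base exponents vanish — dimensionless.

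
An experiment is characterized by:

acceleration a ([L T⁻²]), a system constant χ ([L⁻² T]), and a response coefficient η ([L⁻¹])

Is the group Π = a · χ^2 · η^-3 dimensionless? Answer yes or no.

Sum the exponent of each base dimension across the product:
  L: [a]_L + 2·[χ]_L − 3·[η]_L = (1) + 2·(-2) − 3·(-1) = 0
  T: [a]_T + 2·[χ]_T − 3·[η]_T = (-2) + 2·(1) − 3·(0) = 0
All base exponents vanish — dimensionless.

yes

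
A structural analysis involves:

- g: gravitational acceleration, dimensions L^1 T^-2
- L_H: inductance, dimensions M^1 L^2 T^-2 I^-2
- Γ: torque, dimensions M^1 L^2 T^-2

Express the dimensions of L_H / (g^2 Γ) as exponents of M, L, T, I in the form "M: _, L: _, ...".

Collect each base-dimension exponent across the product:
  M: −2·(0) + (1) − (1) = 0
  L: −2·(1) + (2) − (2) = -2
  T: −2·(-2) + (-2) − (-2) = 4
  I: −2·(0) + (-2) − (0) = -2
So the dimensions are [L⁻² T⁴ I⁻²].

M: 0, L: -2, T: 4, I: -2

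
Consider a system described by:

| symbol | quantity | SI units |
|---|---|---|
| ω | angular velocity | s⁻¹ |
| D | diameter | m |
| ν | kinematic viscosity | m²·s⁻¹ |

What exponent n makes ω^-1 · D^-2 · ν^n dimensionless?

1

Balance the L exponent: (2)·n from ν, plus −(0) − 2·(1) = -2 from the rest, must sum to zero.
2n − 2 = 0, so n = 1.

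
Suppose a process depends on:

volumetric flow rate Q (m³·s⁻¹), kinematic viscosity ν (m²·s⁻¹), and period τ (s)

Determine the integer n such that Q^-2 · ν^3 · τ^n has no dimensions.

Balance the T exponent: (1)·n from τ, plus −2·(-1) + 3·(-1) = -1 from the rest, must sum to zero.
n − 1 = 0, so n = 1.

1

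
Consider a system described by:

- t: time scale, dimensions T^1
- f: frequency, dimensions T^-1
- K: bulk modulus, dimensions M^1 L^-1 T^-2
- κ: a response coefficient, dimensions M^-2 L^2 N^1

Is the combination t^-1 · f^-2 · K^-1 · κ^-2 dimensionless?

no

Sum the exponent of each base dimension across the product:
  M: −[t]_M − 2·[f]_M − [K]_M − 2·[κ]_M = −(0) − 2·(0) − (1) − 2·(-2) = 3
  L: −[t]_L − 2·[f]_L − [K]_L − 2·[κ]_L = −(0) − 2·(0) − (-1) − 2·(2) = -3
  T: −[t]_T − 2·[f]_T − [K]_T − 2·[κ]_T = −(1) − 2·(-1) − (-2) − 2·(0) = 3
  N: −[t]_N − 2·[f]_N − [K]_N − 2·[κ]_N = −(0) − 2·(0) − (0) − 2·(1) = -2
Net dimensions [M³ L⁻³ T³ N⁻²] ≠ [1] — not dimensionless.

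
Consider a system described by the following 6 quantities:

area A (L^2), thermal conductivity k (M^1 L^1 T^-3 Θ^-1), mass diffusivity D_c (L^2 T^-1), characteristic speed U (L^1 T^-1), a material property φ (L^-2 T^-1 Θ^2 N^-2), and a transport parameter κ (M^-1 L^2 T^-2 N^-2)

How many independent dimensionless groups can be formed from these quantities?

There are 6 variables and 5 base dimensions (M, L, T, Θ, N).
The dimension matrix has rank 5.
Independent dimensionless groups: 6 − 5 = 1.

1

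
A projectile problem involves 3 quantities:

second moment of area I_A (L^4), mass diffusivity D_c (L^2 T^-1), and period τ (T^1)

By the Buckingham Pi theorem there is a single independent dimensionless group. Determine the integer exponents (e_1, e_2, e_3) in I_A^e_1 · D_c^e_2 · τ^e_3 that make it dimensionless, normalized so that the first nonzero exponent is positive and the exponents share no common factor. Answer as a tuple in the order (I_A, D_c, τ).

L: e_1·(4) + e_2·(2) + e_3·(0) = 0
T: e_1·(0) + e_2·(-1) + e_3·(1) = 0
Solving this homogeneous linear system for the smallest-integer solution (first nonzero entry positive) gives (1, -2, -2).

(1, -2, -2)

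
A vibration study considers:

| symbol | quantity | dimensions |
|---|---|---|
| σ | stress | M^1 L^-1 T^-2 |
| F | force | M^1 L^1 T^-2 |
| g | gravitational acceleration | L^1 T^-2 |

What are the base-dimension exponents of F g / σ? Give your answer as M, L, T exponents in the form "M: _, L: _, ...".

M: 0, L: 3, T: -2

Collect each base-dimension exponent across the product:
  M: −(1) + (1) + (0) = 0
  L: −(-1) + (1) + (1) = 3
  T: −(-2) + (-2) + (-2) = -2
So the dimensions are [L³ T⁻²].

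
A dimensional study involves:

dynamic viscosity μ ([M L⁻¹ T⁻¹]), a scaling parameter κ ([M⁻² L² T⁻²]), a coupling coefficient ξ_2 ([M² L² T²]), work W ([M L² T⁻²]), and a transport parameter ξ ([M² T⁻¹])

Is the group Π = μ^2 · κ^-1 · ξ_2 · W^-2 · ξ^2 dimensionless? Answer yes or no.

no

Sum the exponent of each base dimension across the product:
  M: 2·[μ]_M − [κ]_M + [ξ_2]_M − 2·[W]_M + 2·[ξ]_M = 2·(1) − (-2) + (2) − 2·(1) + 2·(2) = 8
  L: 2·[μ]_L − [κ]_L + [ξ_2]_L − 2·[W]_L + 2·[ξ]_L = 2·(-1) − (2) + (2) − 2·(2) + 2·(0) = -6
  T: 2·[μ]_T − [κ]_T + [ξ_2]_T − 2·[W]_T + 2·[ξ]_T = 2·(-1) − (-2) + (2) − 2·(-2) + 2·(-1) = 4
Net dimensions [M⁸ L⁻⁶ T⁴] ≠ [1] — not dimensionless.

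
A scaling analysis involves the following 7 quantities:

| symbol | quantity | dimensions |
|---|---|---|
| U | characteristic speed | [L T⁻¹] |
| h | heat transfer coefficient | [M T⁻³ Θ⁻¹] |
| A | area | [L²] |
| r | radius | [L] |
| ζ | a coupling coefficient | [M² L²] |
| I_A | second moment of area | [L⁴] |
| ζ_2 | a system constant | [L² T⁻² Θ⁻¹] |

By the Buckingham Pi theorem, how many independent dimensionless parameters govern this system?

3

There are 7 variables and 4 base dimensions (M, L, T, Θ).
The dimension matrix has rank 4.
Independent dimensionless groups: 7 − 4 = 3.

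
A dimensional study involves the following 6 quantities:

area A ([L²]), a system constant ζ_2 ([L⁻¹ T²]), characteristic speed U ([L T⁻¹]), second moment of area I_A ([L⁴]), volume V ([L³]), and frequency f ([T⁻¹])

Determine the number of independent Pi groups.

There are 6 variables and 2 base dimensions (L, T).
The dimension matrix has rank 2.
Independent dimensionless groups: 6 − 2 = 4.

4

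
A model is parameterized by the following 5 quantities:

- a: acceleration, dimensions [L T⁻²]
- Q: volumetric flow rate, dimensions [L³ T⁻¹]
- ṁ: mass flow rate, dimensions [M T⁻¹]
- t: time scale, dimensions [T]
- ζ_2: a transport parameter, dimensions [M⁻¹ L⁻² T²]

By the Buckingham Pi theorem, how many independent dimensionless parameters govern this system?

There are 5 variables and 3 base dimensions (M, L, T).
The dimension matrix has rank 3.
Independent dimensionless groups: 5 − 3 = 2.

2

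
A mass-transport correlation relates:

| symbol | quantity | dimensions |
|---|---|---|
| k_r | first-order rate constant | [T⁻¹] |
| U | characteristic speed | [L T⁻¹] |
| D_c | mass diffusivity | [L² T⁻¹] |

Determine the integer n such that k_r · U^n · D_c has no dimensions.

Balance the L exponent: (1)·n from U, plus (0) + (2) = 2 from the rest, must sum to zero.
n + 2 = 0, so n = -2.

-2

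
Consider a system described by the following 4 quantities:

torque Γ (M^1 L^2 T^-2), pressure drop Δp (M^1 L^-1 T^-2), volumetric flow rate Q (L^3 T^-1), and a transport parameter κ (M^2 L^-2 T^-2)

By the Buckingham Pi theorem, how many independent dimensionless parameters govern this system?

1

There are 4 variables and 3 base dimensions (M, L, T).
The dimension matrix has rank 3.
Independent dimensionless groups: 4 − 3 = 1.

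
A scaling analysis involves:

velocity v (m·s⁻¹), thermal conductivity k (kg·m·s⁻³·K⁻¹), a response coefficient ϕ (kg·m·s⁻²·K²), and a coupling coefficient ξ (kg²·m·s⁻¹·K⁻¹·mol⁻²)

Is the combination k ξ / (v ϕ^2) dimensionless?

no

Sum the exponent of each base dimension across the product:
  M: −[v]_M + [k]_M − 2·[ϕ]_M + [ξ]_M = −(0) + (1) − 2·(1) + (2) = 1
  L: −[v]_L + [k]_L − 2·[ϕ]_L + [ξ]_L = −(1) + (1) − 2·(1) + (1) = -1
  T: −[v]_T + [k]_T − 2·[ϕ]_T + [ξ]_T = −(-1) + (-3) − 2·(-2) + (-1) = 1
  Θ: −[v]_Θ + [k]_Θ − 2·[ϕ]_Θ + [ξ]_Θ = −(0) + (-1) − 2·(2) + (-1) = -6
  N: −[v]_N + [k]_N − 2·[ϕ]_N + [ξ]_N = −(0) + (0) − 2·(0) + (-2) = -2
Net dimensions [M L⁻¹ T Θ⁻⁶ N⁻²] ≠ [1] — not dimensionless.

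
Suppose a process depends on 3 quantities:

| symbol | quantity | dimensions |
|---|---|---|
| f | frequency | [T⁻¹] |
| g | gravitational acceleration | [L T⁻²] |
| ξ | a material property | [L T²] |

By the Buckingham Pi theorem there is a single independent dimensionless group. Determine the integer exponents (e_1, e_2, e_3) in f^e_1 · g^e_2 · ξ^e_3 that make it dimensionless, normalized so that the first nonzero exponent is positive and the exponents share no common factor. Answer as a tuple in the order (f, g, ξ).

L: e_1·(0) + e_2·(1) + e_3·(1) = 0
T: e_1·(-1) + e_2·(-2) + e_3·(2) = 0
Solving this homogeneous linear system for the smallest-integer solution (first nonzero entry positive) gives (4, -1, 1).

(4, -1, 1)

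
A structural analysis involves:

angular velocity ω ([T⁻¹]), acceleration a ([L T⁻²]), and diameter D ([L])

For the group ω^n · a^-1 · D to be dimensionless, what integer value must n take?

Balance the T exponent: (-1)·n from ω, plus −(-2) + (0) = 2 from the rest, must sum to zero.
−n + 2 = 0, so n = 2.

2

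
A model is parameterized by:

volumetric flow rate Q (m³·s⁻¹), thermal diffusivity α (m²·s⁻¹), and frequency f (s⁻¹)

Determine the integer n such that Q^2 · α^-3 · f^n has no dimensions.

Balance the T exponent: (-1)·n from f, plus 2·(-1) − 3·(-1) = 1 from the rest, must sum to zero.
−n + 1 = 0, so n = 1.

1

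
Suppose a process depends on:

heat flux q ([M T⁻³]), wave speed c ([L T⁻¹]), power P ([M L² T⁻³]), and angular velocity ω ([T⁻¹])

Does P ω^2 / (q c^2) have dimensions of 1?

yes

Sum the exponent of each base dimension across the product:
  M: −[q]_M − 2·[c]_M + [P]_M + 2·[ω]_M = −(1) − 2·(0) + (1) + 2·(0) = 0
  L: −[q]_L − 2·[c]_L + [P]_L + 2·[ω]_L = −(0) − 2·(1) + (2) + 2·(0) = 0
  T: −[q]_T − 2·[c]_T + [P]_T + 2·[ω]_T = −(-3) − 2·(-1) + (-3) + 2·(-1) = 0
All base exponents vanish — dimensionless.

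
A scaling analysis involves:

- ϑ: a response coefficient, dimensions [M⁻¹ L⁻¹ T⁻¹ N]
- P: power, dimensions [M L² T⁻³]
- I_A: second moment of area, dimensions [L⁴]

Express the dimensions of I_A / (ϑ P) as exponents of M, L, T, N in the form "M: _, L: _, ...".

Collect each base-dimension exponent across the product:
  M: −(-1) − (1) + (0) = 0
  L: −(-1) − (2) + (4) = 3
  T: −(-1) − (-3) + (0) = 4
  N: −(1) − (0) + (0) = -1
So the dimensions are [L³ T⁴ N⁻¹].

M: 0, L: 3, T: 4, N: -1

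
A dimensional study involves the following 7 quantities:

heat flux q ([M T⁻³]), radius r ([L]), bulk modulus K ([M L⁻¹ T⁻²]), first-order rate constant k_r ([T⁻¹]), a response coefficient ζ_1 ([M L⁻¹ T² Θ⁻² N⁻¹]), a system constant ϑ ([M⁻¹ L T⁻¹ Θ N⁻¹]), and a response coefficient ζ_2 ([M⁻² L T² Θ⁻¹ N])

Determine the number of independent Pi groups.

2

There are 7 variables and 5 base dimensions (M, L, T, Θ, N).
The dimension matrix has rank 5.
Independent dimensionless groups: 7 − 5 = 2.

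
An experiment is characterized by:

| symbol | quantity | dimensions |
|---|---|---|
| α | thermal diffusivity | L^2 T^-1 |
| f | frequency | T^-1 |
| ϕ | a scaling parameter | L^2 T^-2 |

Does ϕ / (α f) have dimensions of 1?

yes

Sum the exponent of each base dimension across the product:
  M: −[α]_M − [f]_M + [ϕ]_M = −(0) − (0) + (0) = 0
  L: −[α]_L − [f]_L + [ϕ]_L = −(2) − (0) + (2) = 0
  T: −[α]_T − [f]_T + [ϕ]_T = −(-1) − (-1) + (-2) = 0
All base exponents vanish — dimensionless.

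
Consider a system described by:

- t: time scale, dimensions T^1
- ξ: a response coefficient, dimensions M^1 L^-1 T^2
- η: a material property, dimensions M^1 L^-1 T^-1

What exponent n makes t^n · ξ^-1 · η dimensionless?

3

Balance the T exponent: (1)·n from t, plus −(2) + (-1) = -3 from the rest, must sum to zero.
n − 3 = 0, so n = 3.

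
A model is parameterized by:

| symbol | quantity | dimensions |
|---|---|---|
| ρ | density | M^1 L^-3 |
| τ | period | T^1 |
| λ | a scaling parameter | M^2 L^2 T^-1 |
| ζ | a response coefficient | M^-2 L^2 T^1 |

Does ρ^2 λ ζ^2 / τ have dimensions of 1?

Sum the exponent of each base dimension across the product:
  M: 2·[ρ]_M − [τ]_M + [λ]_M + 2·[ζ]_M = 2·(1) − (0) + (2) + 2·(-2) = 0
  L: 2·[ρ]_L − [τ]_L + [λ]_L + 2·[ζ]_L = 2·(-3) − (0) + (2) + 2·(2) = 0
  T: 2·[ρ]_T − [τ]_T + [λ]_T + 2·[ζ]_T = 2·(0) − (1) + (-1) + 2·(1) = 0
All base exponents vanish — dimensionless.

yes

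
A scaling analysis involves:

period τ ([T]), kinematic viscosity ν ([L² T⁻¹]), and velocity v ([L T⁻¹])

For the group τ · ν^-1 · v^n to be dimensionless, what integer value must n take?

Balance the L exponent: (1)·n from v, plus (0) − (2) = -2 from the rest, must sum to zero.
n − 2 = 0, so n = 2.

2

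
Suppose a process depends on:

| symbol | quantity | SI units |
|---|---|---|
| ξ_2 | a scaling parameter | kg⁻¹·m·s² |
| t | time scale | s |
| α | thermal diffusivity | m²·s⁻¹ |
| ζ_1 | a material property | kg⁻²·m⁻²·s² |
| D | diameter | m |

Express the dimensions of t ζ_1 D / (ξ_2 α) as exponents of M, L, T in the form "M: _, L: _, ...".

Collect each base-dimension exponent across the product:
  M: −(-1) + (0) − (0) + (-2) + (0) = -1
  L: −(1) + (0) − (2) + (-2) + (1) = -4
  T: −(2) + (1) − (-1) + (2) + (0) = 2
So the dimensions are [M⁻¹ L⁻⁴ T²].

M: -1, L: -4, T: 2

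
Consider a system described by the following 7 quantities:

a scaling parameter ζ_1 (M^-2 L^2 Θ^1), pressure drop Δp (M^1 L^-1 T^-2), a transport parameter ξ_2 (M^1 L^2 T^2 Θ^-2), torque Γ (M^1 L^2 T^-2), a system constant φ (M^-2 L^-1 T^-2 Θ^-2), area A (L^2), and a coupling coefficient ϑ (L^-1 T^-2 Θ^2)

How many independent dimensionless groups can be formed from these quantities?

There are 7 variables and 4 base dimensions (M, L, T, Θ).
The dimension matrix has rank 4.
Independent dimensionless groups: 7 − 4 = 3.

3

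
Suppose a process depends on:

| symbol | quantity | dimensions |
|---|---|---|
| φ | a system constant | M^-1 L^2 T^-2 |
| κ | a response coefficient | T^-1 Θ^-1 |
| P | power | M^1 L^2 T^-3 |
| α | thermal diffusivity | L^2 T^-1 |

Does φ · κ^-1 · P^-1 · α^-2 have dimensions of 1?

Sum the exponent of each base dimension across the product:
  M: [φ]_M − [κ]_M − [P]_M − 2·[α]_M = (-1) − (0) − (1) − 2·(0) = -2
  L: [φ]_L − [κ]_L − [P]_L − 2·[α]_L = (2) − (0) − (2) − 2·(2) = -4
  T: [φ]_T − [κ]_T − [P]_T − 2·[α]_T = (-2) − (-1) − (-3) − 2·(-1) = 4
  Θ: [φ]_Θ − [κ]_Θ − [P]_Θ − 2·[α]_Θ = (0) − (-1) − (0) − 2·(0) = 1
Net dimensions [M⁻² L⁻⁴ T⁴ Θ] ≠ [1] — not dimensionless.

no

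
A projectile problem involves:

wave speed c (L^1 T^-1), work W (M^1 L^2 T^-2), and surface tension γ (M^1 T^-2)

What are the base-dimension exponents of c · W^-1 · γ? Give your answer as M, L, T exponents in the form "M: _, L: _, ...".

M: 0, L: -1, T: -1

Collect each base-dimension exponent across the product:
  M: (0) − (1) + (1) = 0
  L: (1) − (2) + (0) = -1
  T: (-1) − (-2) + (-2) = -1
So the dimensions are [L⁻¹ T⁻¹].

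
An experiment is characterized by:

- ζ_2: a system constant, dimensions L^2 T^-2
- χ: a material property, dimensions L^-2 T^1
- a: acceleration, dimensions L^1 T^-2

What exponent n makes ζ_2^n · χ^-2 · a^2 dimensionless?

-3

Balance the L exponent: (2)·n from ζ_2, plus −2·(-2) + 2·(1) = 6 from the rest, must sum to zero.
2n + 6 = 0, so n = -3.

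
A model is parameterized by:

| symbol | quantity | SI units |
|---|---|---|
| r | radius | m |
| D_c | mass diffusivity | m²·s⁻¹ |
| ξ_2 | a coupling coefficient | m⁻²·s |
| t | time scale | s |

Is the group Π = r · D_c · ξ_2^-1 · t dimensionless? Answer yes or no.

no

Sum the exponent of each base dimension across the product:
  L: [r]_L + [D_c]_L − [ξ_2]_L + [t]_L = (1) + (2) − (-2) + (0) = 5
  T: [r]_T + [D_c]_T − [ξ_2]_T + [t]_T = (0) + (-1) − (1) + (1) = -1
Net dimensions [L⁵ T⁻¹] ≠ [1] — not dimensionless.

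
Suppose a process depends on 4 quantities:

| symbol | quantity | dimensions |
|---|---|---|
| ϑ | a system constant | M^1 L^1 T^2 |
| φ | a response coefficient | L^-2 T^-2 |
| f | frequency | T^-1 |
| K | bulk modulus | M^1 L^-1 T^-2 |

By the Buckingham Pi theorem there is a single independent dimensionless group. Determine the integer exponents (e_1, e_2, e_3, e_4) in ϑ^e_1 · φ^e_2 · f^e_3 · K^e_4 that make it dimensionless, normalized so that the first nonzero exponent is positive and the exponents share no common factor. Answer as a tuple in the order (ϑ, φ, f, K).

(1, 1, 2, -1)

M: e_1·(1) + e_2·(0) + e_3·(0) + e_4·(1) = 0
L: e_1·(1) + e_2·(-2) + e_3·(0) + e_4·(-1) = 0
T: e_1·(2) + e_2·(-2) + e_3·(-1) + e_4·(-2) = 0
Solving this homogeneous linear system for the smallest-integer solution (first nonzero entry positive) gives (1, 1, 2, -1).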